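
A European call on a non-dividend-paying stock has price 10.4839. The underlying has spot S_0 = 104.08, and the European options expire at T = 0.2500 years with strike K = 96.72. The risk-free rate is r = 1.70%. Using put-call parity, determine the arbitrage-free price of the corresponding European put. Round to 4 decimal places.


Answer: Put price = 2.7137

Derivation:
Put-call parity: C - P = S_0 * exp(-qT) - K * exp(-rT).
S_0 * exp(-qT) = 104.0800 * 1.00000000 = 104.08000000
K * exp(-rT) = 96.7200 * 0.99575902 = 96.30981227
P = C - S*exp(-qT) + K*exp(-rT)
P = 10.4839 - 104.08000000 + 96.30981227 = 2.7137


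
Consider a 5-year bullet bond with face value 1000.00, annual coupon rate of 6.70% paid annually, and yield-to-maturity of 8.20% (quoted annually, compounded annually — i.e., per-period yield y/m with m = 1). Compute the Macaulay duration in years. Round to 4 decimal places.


Coupon per period c = face * coupon_rate / m = 67.000000
Periods per year m = 1; per-period yield y/m = 0.082000
Number of cashflows N = 5
Cashflows (t years, CF_t, discount factor 1/(1+y/m)^(m*t), PV):
  t = 1.0000: CF_t = 67.000000, DF = 0.924214, PV = 61.922366
  t = 2.0000: CF_t = 67.000000, DF = 0.854172, PV = 57.229543
  t = 3.0000: CF_t = 67.000000, DF = 0.789438, PV = 52.892369
  t = 4.0000: CF_t = 67.000000, DF = 0.729610, PV = 48.883890
  t = 5.0000: CF_t = 1067.000000, DF = 0.674316, PV = 719.495556
Price P = sum_t PV_t = 940.423724
Macaulay numerator sum_t t * PV_t:
  t * PV_t at t = 1.0000: 61.922366
  t * PV_t at t = 2.0000: 114.459087
  t * PV_t at t = 3.0000: 158.677107
  t * PV_t at t = 4.0000: 195.535561
  t * PV_t at t = 5.0000: 3597.477778
Macaulay duration D = (sum_t t * PV_t) / P = 4128.071899 / 940.423724 = 4.389587

Answer: Macaulay duration = 4.3896 years


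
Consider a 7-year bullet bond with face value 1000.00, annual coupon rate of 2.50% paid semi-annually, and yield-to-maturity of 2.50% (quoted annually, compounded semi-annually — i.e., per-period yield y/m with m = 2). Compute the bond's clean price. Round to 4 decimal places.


Coupon per period c = face * coupon_rate / m = 12.500000
Periods per year m = 2; per-period yield y/m = 0.012500
Number of cashflows N = 14
Cashflows (t years, CF_t, discount factor 1/(1+y/m)^(m*t), PV):
  t = 0.5000: CF_t = 12.500000, DF = 0.987654, PV = 12.345679
  t = 1.0000: CF_t = 12.500000, DF = 0.975461, PV = 12.193263
  t = 1.5000: CF_t = 12.500000, DF = 0.963418, PV = 12.042729
  t = 2.0000: CF_t = 12.500000, DF = 0.951524, PV = 11.894053
  t = 2.5000: CF_t = 12.500000, DF = 0.939777, PV = 11.747213
  t = 3.0000: CF_t = 12.500000, DF = 0.928175, PV = 11.602186
  t = 3.5000: CF_t = 12.500000, DF = 0.916716, PV = 11.458949
  t = 4.0000: CF_t = 12.500000, DF = 0.905398, PV = 11.317481
  t = 4.5000: CF_t = 12.500000, DF = 0.894221, PV = 11.177759
  t = 5.0000: CF_t = 12.500000, DF = 0.883181, PV = 11.039762
  t = 5.5000: CF_t = 12.500000, DF = 0.872277, PV = 10.903468
  t = 6.0000: CF_t = 12.500000, DF = 0.861509, PV = 10.768858
  t = 6.5000: CF_t = 12.500000, DF = 0.850873, PV = 10.635909
  t = 7.0000: CF_t = 1012.500000, DF = 0.840368, PV = 850.872692
Price P = sum_t PV_t = 1000.000000

Answer: Price = 1000.0000


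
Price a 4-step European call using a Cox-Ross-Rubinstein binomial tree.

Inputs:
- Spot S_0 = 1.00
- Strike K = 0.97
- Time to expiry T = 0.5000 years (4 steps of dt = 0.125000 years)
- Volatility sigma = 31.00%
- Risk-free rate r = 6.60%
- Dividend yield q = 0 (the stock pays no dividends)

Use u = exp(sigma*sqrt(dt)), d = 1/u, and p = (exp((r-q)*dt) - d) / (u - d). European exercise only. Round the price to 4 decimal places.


Answer: Price = V(0,0) = 0.1182

Derivation:
dt = T/N = 0.125000
u = exp(sigma*sqrt(dt)) = 1.115833; d = 1/u = 0.896191
p = (exp((r-q)*dt) - d) / (u - d) = 0.510343
Discount per step: exp(-r*dt) = 0.991784
Stock lattice S(k, i) with i counting down-moves:
  k=0: S(0,0) = 1.0000
  k=1: S(1,0) = 1.1158; S(1,1) = 0.8962
  k=2: S(2,0) = 1.2451; S(2,1) = 1.0000; S(2,2) = 0.8032
  k=3: S(3,0) = 1.3893; S(3,1) = 1.1158; S(3,2) = 0.8962; S(3,3) = 0.7198
  k=4: S(4,0) = 1.5502; S(4,1) = 1.2451; S(4,2) = 1.0000; S(4,3) = 0.8032; S(4,4) = 0.6451
Terminal payoffs V(N, i) = max(S_T - K, 0):
  V(4,0) = 0.580234; V(4,1) = 0.275084; V(4,2) = 0.030000; V(4,3) = 0.000000; V(4,4) = 0.000000
Backward induction: V(k, i) = exp(-r*dt) * [p * V(k+1, i) + (1-p) * V(k+1, i+1)].
  V(3,0) = exp(-r*dt) * [p*0.580234 + (1-p)*0.275084] = 0.427276
  V(3,1) = exp(-r*dt) * [p*0.275084 + (1-p)*0.030000] = 0.153803
  V(3,2) = exp(-r*dt) * [p*0.030000 + (1-p)*0.000000] = 0.015185
  V(3,3) = exp(-r*dt) * [p*0.000000 + (1-p)*0.000000] = 0.000000
  V(2,0) = exp(-r*dt) * [p*0.427276 + (1-p)*0.153803] = 0.290958
  V(2,1) = exp(-r*dt) * [p*0.153803 + (1-p)*0.015185] = 0.085222
  V(2,2) = exp(-r*dt) * [p*0.015185 + (1-p)*0.000000] = 0.007686
  V(1,0) = exp(-r*dt) * [p*0.290958 + (1-p)*0.085222] = 0.188655
  V(1,1) = exp(-r*dt) * [p*0.085222 + (1-p)*0.007686] = 0.046867
  V(0,0) = exp(-r*dt) * [p*0.188655 + (1-p)*0.046867] = 0.118248


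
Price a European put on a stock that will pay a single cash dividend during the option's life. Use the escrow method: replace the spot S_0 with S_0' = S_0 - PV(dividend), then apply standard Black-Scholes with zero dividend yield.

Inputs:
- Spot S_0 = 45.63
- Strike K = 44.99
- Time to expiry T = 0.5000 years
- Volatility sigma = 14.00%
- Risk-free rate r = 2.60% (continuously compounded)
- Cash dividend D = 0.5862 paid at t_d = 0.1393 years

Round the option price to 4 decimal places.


Answer: Price = 1.4654

Derivation:
PV(D) = D * exp(-r * t_d) = 0.5862 * 0.99638475 = 0.58408074
S_0' = S_0 - PV(D) = 45.6300 - 0.58408074 = 45.04591926
d1 = (ln(S_0'/K) + (r + sigma^2/2)*T) / (sigma*sqrt(T)) = 0.19336496
d2 = d1 - sigma*sqrt(T) = 0.09437001
exp(-rT) = 0.98708414
N(-d1) = 0.42333658; N(-d2) = 0.46240762
P = K * exp(-rT) * N(-d2) - S_0' * N(-d1) = 44.9900 * 0.98708414 * 0.46240762 - 45.04591926 * 0.42333658 = 1.4654


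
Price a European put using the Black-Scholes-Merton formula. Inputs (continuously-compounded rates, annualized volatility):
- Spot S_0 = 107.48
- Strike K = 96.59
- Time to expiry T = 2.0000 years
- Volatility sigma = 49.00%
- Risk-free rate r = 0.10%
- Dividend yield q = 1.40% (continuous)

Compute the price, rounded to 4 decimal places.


Answer: Price = 23.3451

Derivation:
d1 = (ln(S/K) + (r - q + 0.5*sigma^2) * T) / (sigma * sqrt(T)) = 0.46312546
d2 = d1 - sigma * sqrt(T) = -0.22983919
exp(-rT) = 0.99800200; exp(-qT) = 0.97238837
P = K * exp(-rT) * N(-d2) - S_0 * exp(-qT) * N(-d1)
N(-d1) = 0.32163722; N(-d2) = 0.59089163
P = 96.5900 * 0.99800200 * 0.59089163 - 107.4800 * 0.97238837 * 0.32163722 = 23.3451


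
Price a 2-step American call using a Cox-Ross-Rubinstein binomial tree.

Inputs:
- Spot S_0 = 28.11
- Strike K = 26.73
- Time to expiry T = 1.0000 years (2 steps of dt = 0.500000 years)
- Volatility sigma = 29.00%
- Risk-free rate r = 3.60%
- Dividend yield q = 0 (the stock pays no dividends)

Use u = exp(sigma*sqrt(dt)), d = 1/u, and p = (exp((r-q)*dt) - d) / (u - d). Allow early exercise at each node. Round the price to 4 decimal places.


dt = T/N = 0.500000
u = exp(sigma*sqrt(dt)) = 1.227600; d = 1/u = 0.814598
p = (exp((r-q)*dt) - d) / (u - d) = 0.492892
Discount per step: exp(-r*dt) = 0.982161
Stock lattice S(k, i) with i counting down-moves:
  k=0: S(0,0) = 28.1100
  k=1: S(1,0) = 34.5078; S(1,1) = 22.8983
  k=2: S(2,0) = 42.3618; S(2,1) = 28.1100; S(2,2) = 18.6529
Terminal payoffs V(N, i) = max(S_T - K, 0):
  V(2,0) = 15.631813; V(2,1) = 1.380000; V(2,2) = 0.000000
Backward induction: V(k, i) = exp(-r*dt) * [p * V(k+1, i) + (1-p) * V(k+1, i+1)]; then take max(V_cont, immediate exercise) for American.
  V(1,0) = exp(-r*dt) * [p*15.631813 + (1-p)*1.380000] = 8.254669; exercise = 7.777833; V(1,0) = max -> 8.254669
  V(1,1) = exp(-r*dt) * [p*1.380000 + (1-p)*0.000000] = 0.668056; exercise = 0.000000; V(1,1) = max -> 0.668056
  V(0,0) = exp(-r*dt) * [p*8.254669 + (1-p)*0.668056] = 4.328810; exercise = 1.380000; V(0,0) = max -> 4.328810

Answer: Price = V(0,0) = 4.3288


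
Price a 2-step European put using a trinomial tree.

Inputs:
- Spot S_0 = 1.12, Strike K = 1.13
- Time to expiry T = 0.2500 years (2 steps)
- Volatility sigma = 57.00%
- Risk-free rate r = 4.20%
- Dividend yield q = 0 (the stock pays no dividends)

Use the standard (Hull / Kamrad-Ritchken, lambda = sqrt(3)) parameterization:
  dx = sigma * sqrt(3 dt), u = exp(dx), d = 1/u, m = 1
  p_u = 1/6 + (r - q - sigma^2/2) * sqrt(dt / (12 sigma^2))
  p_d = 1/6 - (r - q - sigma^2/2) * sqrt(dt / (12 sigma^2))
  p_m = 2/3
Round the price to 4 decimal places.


dt = T/N = 0.125000; dx = sigma*sqrt(3*dt) = 0.349052
u = exp(dx) = 1.417723; d = 1/u = 0.705356
p_u = 0.145099, p_m = 0.666667, p_d = 0.188234
Discount per step: exp(-r*dt) = 0.994764
Stock lattice S(k, j) with j the centered position index:
  k=0: S(0,+0) = 1.1200
  k=1: S(1,-1) = 0.7900; S(1,+0) = 1.1200; S(1,+1) = 1.5879
  k=2: S(2,-2) = 0.5572; S(2,-1) = 0.7900; S(2,+0) = 1.1200; S(2,+1) = 1.5879; S(2,+2) = 2.2511
Terminal payoffs V(N, j) = max(K - S_T, 0):
  V(2,-2) = 0.572769; V(2,-1) = 0.340001; V(2,+0) = 0.010000; V(2,+1) = 0.000000; V(2,+2) = 0.000000
Backward induction: V(k, j) = exp(-r*dt) * [p_u * V(k+1, j+1) + p_m * V(k+1, j) + p_d * V(k+1, j-1)]
  V(1,-1) = exp(-r*dt) * [p_u*0.010000 + p_m*0.340001 + p_d*0.572769] = 0.334174
  V(1,+0) = exp(-r*dt) * [p_u*0.000000 + p_m*0.010000 + p_d*0.340001] = 0.070296
  V(1,+1) = exp(-r*dt) * [p_u*0.000000 + p_m*0.000000 + p_d*0.010000] = 0.001872
  V(0,+0) = exp(-r*dt) * [p_u*0.001872 + p_m*0.070296 + p_d*0.334174] = 0.109463

Answer: Price = V(0,0) = 0.1095


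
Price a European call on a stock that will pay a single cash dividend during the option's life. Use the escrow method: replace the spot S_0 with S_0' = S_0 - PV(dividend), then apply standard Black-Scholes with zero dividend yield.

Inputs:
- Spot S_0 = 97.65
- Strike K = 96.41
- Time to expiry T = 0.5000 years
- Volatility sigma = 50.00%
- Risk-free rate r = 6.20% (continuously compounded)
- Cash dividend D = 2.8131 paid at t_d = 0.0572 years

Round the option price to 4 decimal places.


Answer: Price = 13.9128

Derivation:
PV(D) = D * exp(-r * t_d) = 2.8131 * 0.99645988 = 2.80314129
S_0' = S_0 - PV(D) = 97.6500 - 2.80314129 = 94.84685871
d1 = (ln(S_0'/K) + (r + sigma^2/2)*T) / (sigma*sqrt(T)) = 0.21822347
d2 = d1 - sigma*sqrt(T) = -0.13532992
exp(-rT) = 0.96947557
N(d1) = 0.58637250; N(d2) = 0.44617551
C = S_0' * N(d1) - K * exp(-rT) * N(d2) = 94.84685871 * 0.58637250 - 96.4100 * 0.96947557 * 0.44617551 = 13.9128


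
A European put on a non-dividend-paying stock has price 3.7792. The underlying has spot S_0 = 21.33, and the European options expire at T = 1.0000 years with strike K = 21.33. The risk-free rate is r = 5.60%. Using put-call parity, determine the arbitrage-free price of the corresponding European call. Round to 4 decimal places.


Answer: Call price = 4.9409

Derivation:
Put-call parity: C - P = S_0 * exp(-qT) - K * exp(-rT).
S_0 * exp(-qT) = 21.3300 * 1.00000000 = 21.33000000
K * exp(-rT) = 21.3300 * 0.94553914 = 20.16834977
C = P + S*exp(-qT) - K*exp(-rT)
C = 3.7792 + 21.33000000 - 20.16834977 = 4.9409


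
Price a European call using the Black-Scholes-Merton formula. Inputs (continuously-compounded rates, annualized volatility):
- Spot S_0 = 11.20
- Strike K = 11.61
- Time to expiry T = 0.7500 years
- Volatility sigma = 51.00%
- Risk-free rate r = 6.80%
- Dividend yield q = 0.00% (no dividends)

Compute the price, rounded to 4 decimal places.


d1 = (ln(S/K) + (r - q + 0.5*sigma^2) * T) / (sigma * sqrt(T)) = 0.25490463
d2 = d1 - sigma * sqrt(T) = -0.18676832
exp(-rT) = 0.95027867; exp(-qT) = 1.00000000
C = S_0 * exp(-qT) * N(d1) - K * exp(-rT) * N(d2)
N(d1) = 0.60060162; N(d2) = 0.42592114
C = 11.2000 * 1.00000000 * 0.60060162 - 11.6100 * 0.95027867 * 0.42592114 = 2.0277

Answer: Price = 2.0277


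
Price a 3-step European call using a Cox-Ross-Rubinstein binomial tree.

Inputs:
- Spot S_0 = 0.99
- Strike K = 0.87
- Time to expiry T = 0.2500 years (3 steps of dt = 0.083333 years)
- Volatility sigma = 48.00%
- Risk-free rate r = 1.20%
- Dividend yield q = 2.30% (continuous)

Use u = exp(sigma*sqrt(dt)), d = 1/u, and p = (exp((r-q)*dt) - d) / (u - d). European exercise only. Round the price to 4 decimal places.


Answer: Price = V(0,0) = 0.1538

Derivation:
dt = T/N = 0.083333
u = exp(sigma*sqrt(dt)) = 1.148623; d = 1/u = 0.870607
p = (exp((r-q)*dt) - d) / (u - d) = 0.462119
Discount per step: exp(-r*dt) = 0.999000
Stock lattice S(k, i) with i counting down-moves:
  k=0: S(0,0) = 0.9900
  k=1: S(1,0) = 1.1371; S(1,1) = 0.8619
  k=2: S(2,0) = 1.3061; S(2,1) = 0.9900; S(2,2) = 0.7504
  k=3: S(3,0) = 1.5003; S(3,1) = 1.1371; S(3,2) = 0.8619; S(3,3) = 0.6533
Terminal payoffs V(N, i) = max(S_T - K, 0):
  V(3,0) = 0.630265; V(3,1) = 0.267137; V(3,2) = 0.000000; V(3,3) = 0.000000
Backward induction: V(k, i) = exp(-r*dt) * [p * V(k+1, i) + (1-p) * V(k+1, i+1)].
  V(2,0) = exp(-r*dt) * [p*0.630265 + (1-p)*0.267137] = 0.434511
  V(2,1) = exp(-r*dt) * [p*0.267137 + (1-p)*0.000000] = 0.123326
  V(2,2) = exp(-r*dt) * [p*0.000000 + (1-p)*0.000000] = 0.000000
  V(1,0) = exp(-r*dt) * [p*0.434511 + (1-p)*0.123326] = 0.266863
  V(1,1) = exp(-r*dt) * [p*0.123326 + (1-p)*0.000000] = 0.056934
  V(0,0) = exp(-r*dt) * [p*0.266863 + (1-p)*0.056934] = 0.153792


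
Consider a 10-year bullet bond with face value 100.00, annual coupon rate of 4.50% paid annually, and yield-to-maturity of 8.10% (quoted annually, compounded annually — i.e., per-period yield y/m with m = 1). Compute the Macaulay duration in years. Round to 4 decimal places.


Answer: Macaulay duration = 7.9673 years

Derivation:
Coupon per period c = face * coupon_rate / m = 4.500000
Periods per year m = 1; per-period yield y/m = 0.081000
Number of cashflows N = 10
Cashflows (t years, CF_t, discount factor 1/(1+y/m)^(m*t), PV):
  t = 1.0000: CF_t = 4.500000, DF = 0.925069, PV = 4.162812
  t = 2.0000: CF_t = 4.500000, DF = 0.855753, PV = 3.850890
  t = 3.0000: CF_t = 4.500000, DF = 0.791631, PV = 3.562341
  t = 4.0000: CF_t = 4.500000, DF = 0.732314, PV = 3.295412
  t = 5.0000: CF_t = 4.500000, DF = 0.677441, PV = 3.048485
  t = 6.0000: CF_t = 4.500000, DF = 0.626680, PV = 2.820060
  t = 7.0000: CF_t = 4.500000, DF = 0.579722, PV = 2.608751
  t = 8.0000: CF_t = 4.500000, DF = 0.536284, PV = 2.413276
  t = 9.0000: CF_t = 4.500000, DF = 0.496099, PV = 2.232448
  t = 10.0000: CF_t = 104.500000, DF = 0.458926, PV = 47.957811
Price P = sum_t PV_t = 75.952285
Macaulay numerator sum_t t * PV_t:
  t * PV_t at t = 1.0000: 4.162812
  t * PV_t at t = 2.0000: 7.701780
  t * PV_t at t = 3.0000: 10.687022
  t * PV_t at t = 4.0000: 13.181649
  t * PV_t at t = 5.0000: 15.242424
  t * PV_t at t = 6.0000: 16.920360
  t * PV_t at t = 7.0000: 18.261258
  t * PV_t at t = 8.0000: 19.306207
  t * PV_t at t = 9.0000: 20.092028
  t * PV_t at t = 10.0000: 479.578109
Macaulay duration D = (sum_t t * PV_t) / P = 605.133649 / 75.952285 = 7.967287


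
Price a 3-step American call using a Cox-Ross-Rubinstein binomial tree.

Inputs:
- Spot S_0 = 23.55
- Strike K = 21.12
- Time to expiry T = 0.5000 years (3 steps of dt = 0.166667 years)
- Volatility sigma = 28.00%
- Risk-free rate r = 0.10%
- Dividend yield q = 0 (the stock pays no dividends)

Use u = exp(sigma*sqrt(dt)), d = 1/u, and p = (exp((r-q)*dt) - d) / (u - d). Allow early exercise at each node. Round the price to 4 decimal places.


dt = T/N = 0.166667
u = exp(sigma*sqrt(dt)) = 1.121099; d = 1/u = 0.891982
p = (exp((r-q)*dt) - d) / (u - d) = 0.472181
Discount per step: exp(-r*dt) = 0.999833
Stock lattice S(k, i) with i counting down-moves:
  k=0: S(0,0) = 23.5500
  k=1: S(1,0) = 26.4019; S(1,1) = 21.0062
  k=2: S(2,0) = 29.5991; S(2,1) = 23.5500; S(2,2) = 18.7371
  k=3: S(3,0) = 33.1836; S(3,1) = 26.4019; S(3,2) = 21.0062; S(3,3) = 16.7132
Terminal payoffs V(N, i) = max(S_T - K, 0):
  V(3,0) = 12.063554; V(3,1) = 5.281883; V(3,2) = 0.000000; V(3,3) = 0.000000
Backward induction: V(k, i) = exp(-r*dt) * [p * V(k+1, i) + (1-p) * V(k+1, i+1)]; then take max(V_cont, immediate exercise) for American.
  V(2,0) = exp(-r*dt) * [p*12.063554 + (1-p)*5.281883] = 8.482647; exercise = 8.479127; V(2,0) = max -> 8.482647
  V(2,1) = exp(-r*dt) * [p*5.281883 + (1-p)*0.000000] = 2.493590; exercise = 2.430000; V(2,1) = max -> 2.493590
  V(2,2) = exp(-r*dt) * [p*0.000000 + (1-p)*0.000000] = 0.000000; exercise = 0.000000; V(2,2) = max -> 0.000000
  V(1,0) = exp(-r*dt) * [p*8.482647 + (1-p)*2.493590] = 5.320623; exercise = 5.281883; V(1,0) = max -> 5.320623
  V(1,1) = exp(-r*dt) * [p*2.493590 + (1-p)*0.000000] = 1.177230; exercise = 0.000000; V(1,1) = max -> 1.177230
  V(0,0) = exp(-r*dt) * [p*5.320623 + (1-p)*1.177230] = 3.133140; exercise = 2.430000; V(0,0) = max -> 3.133140

Answer: Price = V(0,0) = 3.1331


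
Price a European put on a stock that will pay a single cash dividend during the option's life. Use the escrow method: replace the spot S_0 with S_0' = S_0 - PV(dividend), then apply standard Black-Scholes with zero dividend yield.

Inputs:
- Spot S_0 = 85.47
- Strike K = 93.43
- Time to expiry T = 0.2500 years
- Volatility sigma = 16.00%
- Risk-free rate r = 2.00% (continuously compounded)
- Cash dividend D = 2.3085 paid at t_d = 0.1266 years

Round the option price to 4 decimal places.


Answer: Price = 10.0591

Derivation:
PV(D) = D * exp(-r * t_d) = 2.3085 * 0.99747120 = 2.30266227
S_0' = S_0 - PV(D) = 85.4700 - 2.30266227 = 83.16733773
d1 = (ln(S_0'/K) + (r + sigma^2/2)*T) / (sigma*sqrt(T)) = -1.35197247
d2 = d1 - sigma*sqrt(T) = -1.43197247
exp(-rT) = 0.99501248
N(-d1) = 0.91180794; N(-d2) = 0.92392415
P = K * exp(-rT) * N(-d2) - S_0' * N(-d1) = 93.4300 * 0.99501248 * 0.92392415 - 83.16733773 * 0.91180794 = 10.0591


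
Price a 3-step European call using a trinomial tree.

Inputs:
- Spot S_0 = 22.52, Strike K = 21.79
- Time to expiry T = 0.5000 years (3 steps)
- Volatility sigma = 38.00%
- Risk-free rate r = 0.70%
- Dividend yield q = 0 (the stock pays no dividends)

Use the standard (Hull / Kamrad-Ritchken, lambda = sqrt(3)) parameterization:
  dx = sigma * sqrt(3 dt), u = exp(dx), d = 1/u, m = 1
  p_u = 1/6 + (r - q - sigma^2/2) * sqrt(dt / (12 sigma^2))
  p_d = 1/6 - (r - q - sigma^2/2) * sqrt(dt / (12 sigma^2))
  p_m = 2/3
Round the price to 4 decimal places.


Answer: Price = V(0,0) = 2.6857

Derivation:
dt = T/N = 0.166667; dx = sigma*sqrt(3*dt) = 0.268701
u = exp(dx) = 1.308263; d = 1/u = 0.764372
p_u = 0.146446, p_m = 0.666667, p_d = 0.186887
Discount per step: exp(-r*dt) = 0.998834
Stock lattice S(k, j) with j the centered position index:
  k=0: S(0,+0) = 22.5200
  k=1: S(1,-1) = 17.2137; S(1,+0) = 22.5200; S(1,+1) = 29.4621
  k=2: S(2,-2) = 13.1576; S(2,-1) = 17.2137; S(2,+0) = 22.5200; S(2,+1) = 29.4621; S(2,+2) = 38.5442
  k=3: S(3,-3) = 10.0573; S(3,-2) = 13.1576; S(3,-1) = 17.2137; S(3,+0) = 22.5200; S(3,+1) = 29.4621; S(3,+2) = 38.5442; S(3,+3) = 50.4259
Terminal payoffs V(N, j) = max(S_T - K, 0):
  V(3,-3) = 0.000000; V(3,-2) = 0.000000; V(3,-1) = 0.000000; V(3,+0) = 0.730000; V(3,+1) = 7.672091; V(3,+2) = 16.754174; V(3,+3) = 28.635930
Backward induction: V(k, j) = exp(-r*dt) * [p_u * V(k+1, j+1) + p_m * V(k+1, j) + p_d * V(k+1, j-1)]
  V(2,-2) = exp(-r*dt) * [p_u*0.000000 + p_m*0.000000 + p_d*0.000000] = 0.000000
  V(2,-1) = exp(-r*dt) * [p_u*0.730000 + p_m*0.000000 + p_d*0.000000] = 0.106781
  V(2,+0) = exp(-r*dt) * [p_u*7.672091 + p_m*0.730000 + p_d*0.000000] = 1.608335
  V(2,+1) = exp(-r*dt) * [p_u*16.754174 + p_m*7.672091 + p_d*0.730000] = 7.695751
  V(2,+2) = exp(-r*dt) * [p_u*28.635930 + p_m*16.754174 + p_d*7.672091] = 16.777296
  V(1,-1) = exp(-r*dt) * [p_u*1.608335 + p_m*0.106781 + p_d*0.000000] = 0.306364
  V(1,+0) = exp(-r*dt) * [p_u*7.695751 + p_m*1.608335 + p_d*0.106781] = 2.216603
  V(1,+1) = exp(-r*dt) * [p_u*16.777296 + p_m*7.695751 + p_d*1.608335] = 7.878847
  V(0,+0) = exp(-r*dt) * [p_u*7.878847 + p_m*2.216603 + p_d*0.306364] = 2.685681


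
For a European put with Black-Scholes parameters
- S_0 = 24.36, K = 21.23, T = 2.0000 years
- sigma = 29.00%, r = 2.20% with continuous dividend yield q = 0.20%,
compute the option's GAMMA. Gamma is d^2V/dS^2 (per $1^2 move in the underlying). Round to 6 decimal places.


d1 = 0.6379253242; d2 = 0.2278033911
phi(d1) = 0.3254934655; exp(-qT) = 0.9960079893; exp(-rT) = 0.9569539575
Gamma = exp(-qT) * phi(d1) / (S * sigma * sqrt(T)) = 0.9960079893 * 0.3254934655 / (24.3600 * 0.2900 * 1.4142135624) = 0.032450

Answer: Gamma = 0.032450


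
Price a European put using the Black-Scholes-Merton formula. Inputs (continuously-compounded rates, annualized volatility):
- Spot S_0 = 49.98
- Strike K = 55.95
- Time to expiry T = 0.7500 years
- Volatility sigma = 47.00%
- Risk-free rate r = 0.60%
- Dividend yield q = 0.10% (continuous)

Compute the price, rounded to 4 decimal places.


Answer: Price = 11.6960

Derivation:
d1 = (ln(S/K) + (r - q + 0.5*sigma^2) * T) / (sigma * sqrt(T)) = -0.06448636
d2 = d1 - sigma * sqrt(T) = -0.47151830
exp(-rT) = 0.99551011; exp(-qT) = 0.99925028
P = K * exp(-rT) * N(-d2) - S_0 * exp(-qT) * N(-d1)
N(-d1) = 0.52570852; N(-d2) = 0.68136467
P = 55.9500 * 0.99551011 * 0.68136467 - 49.9800 * 0.99925028 * 0.52570852 = 11.6960


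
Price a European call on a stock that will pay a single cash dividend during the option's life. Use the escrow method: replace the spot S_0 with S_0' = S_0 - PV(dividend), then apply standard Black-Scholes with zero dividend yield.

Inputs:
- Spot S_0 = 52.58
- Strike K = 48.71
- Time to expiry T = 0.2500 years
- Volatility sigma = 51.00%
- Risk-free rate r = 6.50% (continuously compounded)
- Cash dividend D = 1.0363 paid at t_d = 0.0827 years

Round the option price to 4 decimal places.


Answer: Price = 7.0619

Derivation:
PV(D) = D * exp(-r * t_d) = 1.0363 * 0.99463892 = 1.03074432
S_0' = S_0 - PV(D) = 52.5800 - 1.03074432 = 51.54925568
d1 = (ln(S_0'/K) + (r + sigma^2/2)*T) / (sigma*sqrt(T)) = 0.41339578
d2 = d1 - sigma*sqrt(T) = 0.15839578
exp(-rT) = 0.98388132
N(d1) = 0.66034167; N(d2) = 0.56292753
C = S_0' * N(d1) - K * exp(-rT) * N(d2) = 51.54925568 * 0.66034167 - 48.7100 * 0.98388132 * 0.56292753 = 7.0619


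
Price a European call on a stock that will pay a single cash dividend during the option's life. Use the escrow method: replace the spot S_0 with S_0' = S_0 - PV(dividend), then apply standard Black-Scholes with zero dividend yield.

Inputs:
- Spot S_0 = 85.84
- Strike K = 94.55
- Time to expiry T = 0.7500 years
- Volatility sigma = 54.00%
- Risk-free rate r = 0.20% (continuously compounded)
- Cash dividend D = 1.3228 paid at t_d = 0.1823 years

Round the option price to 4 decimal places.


PV(D) = D * exp(-r * t_d) = 1.3228 * 0.99963547 = 1.32231780
S_0' = S_0 - PV(D) = 85.8400 - 1.32231780 = 84.51768220
d1 = (ln(S_0'/K) + (r + sigma^2/2)*T) / (sigma*sqrt(T)) = -0.00281838
d2 = d1 - sigma*sqrt(T) = -0.47047210
exp(-rT) = 0.99850112
N(d1) = 0.49887563; N(d2) = 0.31900888
C = S_0' * N(d1) - K * exp(-rT) * N(d2) = 84.51768220 * 0.49887563 - 94.5500 * 0.99850112 * 0.31900888 = 12.0467

Answer: Price = 12.0467


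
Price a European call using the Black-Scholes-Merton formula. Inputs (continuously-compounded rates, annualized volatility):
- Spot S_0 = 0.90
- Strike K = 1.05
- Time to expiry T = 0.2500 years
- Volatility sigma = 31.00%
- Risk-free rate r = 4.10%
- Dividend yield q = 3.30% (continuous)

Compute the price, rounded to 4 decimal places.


Answer: Price = 0.0129

Derivation:
d1 = (ln(S/K) + (r - q + 0.5*sigma^2) * T) / (sigma * sqrt(T)) = -0.90411729
d2 = d1 - sigma * sqrt(T) = -1.05911729
exp(-rT) = 0.98980235; exp(-qT) = 0.99178394
C = S_0 * exp(-qT) * N(d1) - K * exp(-rT) * N(d2)
N(d1) = 0.18296661; N(d2) = 0.14477318
C = 0.9000 * 0.99178394 * 0.18296661 - 1.0500 * 0.98980235 * 0.14477318 = 0.0129


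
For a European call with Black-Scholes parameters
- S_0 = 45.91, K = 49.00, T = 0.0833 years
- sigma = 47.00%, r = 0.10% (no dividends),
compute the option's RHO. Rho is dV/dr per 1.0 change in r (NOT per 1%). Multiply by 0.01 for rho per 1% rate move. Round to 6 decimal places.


d1 = -0.4117470163; d2 = -0.5473971914
phi(d1) = 0.3665184800; exp(-qT) = 1.0000000000; exp(-rT) = 0.9999167035
N(d2) = 0.2920529422
Rho = K*T*exp(-rT)*N(d2) = 49.0000 * 0.0833 * 0.9999167035 * 0.2920529422 = 1.191973

Answer: Rho = 1.191973


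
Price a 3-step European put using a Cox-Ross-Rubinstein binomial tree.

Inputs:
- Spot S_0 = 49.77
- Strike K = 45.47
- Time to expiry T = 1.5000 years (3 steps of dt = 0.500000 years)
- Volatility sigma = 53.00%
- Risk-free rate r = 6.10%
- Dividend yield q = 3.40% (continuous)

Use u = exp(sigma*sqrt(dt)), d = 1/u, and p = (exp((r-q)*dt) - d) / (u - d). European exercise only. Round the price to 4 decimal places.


Answer: Price = V(0,0) = 9.4099

Derivation:
dt = T/N = 0.500000
u = exp(sigma*sqrt(dt)) = 1.454652; d = 1/u = 0.687450
p = (exp((r-q)*dt) - d) / (u - d) = 0.425105
Discount per step: exp(-r*dt) = 0.969960
Stock lattice S(k, i) with i counting down-moves:
  k=0: S(0,0) = 49.7700
  k=1: S(1,0) = 72.3980; S(1,1) = 34.2144
  k=2: S(2,0) = 105.3139; S(2,1) = 49.7700; S(2,2) = 23.5207
  k=3: S(3,0) = 153.1951; S(3,1) = 72.3980; S(3,2) = 34.2144; S(3,3) = 16.1693
Terminal payoffs V(N, i) = max(K - S_T, 0):
  V(3,0) = 0.000000; V(3,1) = 0.000000; V(3,2) = 11.255628; V(3,3) = 29.300729
Backward induction: V(k, i) = exp(-r*dt) * [p * V(k+1, i) + (1-p) * V(k+1, i+1)].
  V(2,0) = exp(-r*dt) * [p*0.000000 + (1-p)*0.000000] = 0.000000
  V(2,1) = exp(-r*dt) * [p*0.000000 + (1-p)*11.255628] = 6.276419
  V(2,2) = exp(-r*dt) * [p*11.255628 + (1-p)*29.300729] = 20.979912
  V(1,0) = exp(-r*dt) * [p*0.000000 + (1-p)*6.276419] = 3.499888
  V(1,1) = exp(-r*dt) * [p*6.276419 + (1-p)*20.979912] = 14.286913
  V(0,0) = exp(-r*dt) * [p*3.499888 + (1-p)*14.286913] = 9.409867


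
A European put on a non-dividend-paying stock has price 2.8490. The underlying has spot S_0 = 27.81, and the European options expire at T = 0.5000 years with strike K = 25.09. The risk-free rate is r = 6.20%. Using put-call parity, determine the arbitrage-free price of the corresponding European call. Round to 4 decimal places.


Answer: Call price = 6.3349

Derivation:
Put-call parity: C - P = S_0 * exp(-qT) - K * exp(-rT).
S_0 * exp(-qT) = 27.8100 * 1.00000000 = 27.81000000
K * exp(-rT) = 25.0900 * 0.96947557 = 24.32414213
C = P + S*exp(-qT) - K*exp(-rT)
C = 2.8490 + 27.81000000 - 24.32414213 = 6.3349


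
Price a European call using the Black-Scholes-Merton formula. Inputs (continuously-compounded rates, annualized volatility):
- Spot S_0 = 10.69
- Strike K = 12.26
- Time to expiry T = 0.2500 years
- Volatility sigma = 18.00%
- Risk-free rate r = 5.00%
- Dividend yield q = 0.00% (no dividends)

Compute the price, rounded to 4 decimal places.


d1 = (ln(S/K) + (r - q + 0.5*sigma^2) * T) / (sigma * sqrt(T)) = -1.33870228
d2 = d1 - sigma * sqrt(T) = -1.42870228
exp(-rT) = 0.98757780; exp(-qT) = 1.00000000
C = S_0 * exp(-qT) * N(d1) - K * exp(-rT) * N(d2)
N(d1) = 0.09033381; N(d2) = 0.07654491
C = 10.6900 * 1.00000000 * 0.09033381 - 12.2600 * 0.98757780 * 0.07654491 = 0.0389

Answer: Price = 0.0389


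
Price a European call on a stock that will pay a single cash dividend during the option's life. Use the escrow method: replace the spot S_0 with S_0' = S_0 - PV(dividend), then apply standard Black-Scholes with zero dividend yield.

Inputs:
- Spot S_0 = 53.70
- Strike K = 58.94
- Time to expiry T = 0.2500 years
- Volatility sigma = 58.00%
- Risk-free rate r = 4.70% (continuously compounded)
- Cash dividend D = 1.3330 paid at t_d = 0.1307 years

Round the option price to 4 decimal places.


Answer: Price = 3.8594

Derivation:
PV(D) = D * exp(-r * t_d) = 1.3330 * 0.99387593 = 1.32483661
S_0' = S_0 - PV(D) = 53.7000 - 1.32483661 = 52.37516339
d1 = (ln(S_0'/K) + (r + sigma^2/2)*T) / (sigma*sqrt(T)) = -0.22168096
d2 = d1 - sigma*sqrt(T) = -0.51168096
exp(-rT) = 0.98831876
N(d1) = 0.41228113; N(d2) = 0.30443716
C = S_0' * N(d1) - K * exp(-rT) * N(d2) = 52.37516339 * 0.41228113 - 58.9400 * 0.98831876 * 0.30443716 = 3.8594


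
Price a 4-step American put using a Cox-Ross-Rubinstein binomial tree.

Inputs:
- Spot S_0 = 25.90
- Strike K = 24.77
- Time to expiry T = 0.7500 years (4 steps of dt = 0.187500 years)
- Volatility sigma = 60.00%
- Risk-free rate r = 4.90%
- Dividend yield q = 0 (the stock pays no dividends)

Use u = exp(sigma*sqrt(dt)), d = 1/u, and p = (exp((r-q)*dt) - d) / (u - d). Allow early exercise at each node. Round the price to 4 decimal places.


dt = T/N = 0.187500
u = exp(sigma*sqrt(dt)) = 1.296681; d = 1/u = 0.771200
p = (exp((r-q)*dt) - d) / (u - d) = 0.452976
Discount per step: exp(-r*dt) = 0.990855
Stock lattice S(k, i) with i counting down-moves:
  k=0: S(0,0) = 25.9000
  k=1: S(1,0) = 33.5840; S(1,1) = 19.9741
  k=2: S(2,0) = 43.5478; S(2,1) = 25.9000; S(2,2) = 15.4040
  k=3: S(3,0) = 56.4675; S(3,1) = 33.5840; S(3,2) = 19.9741; S(3,3) = 11.8796
  k=4: S(4,0) = 73.2204; S(4,1) = 43.5478; S(4,2) = 25.9000; S(4,3) = 15.4040; S(4,4) = 9.1615
Terminal payoffs V(N, i) = max(K - S_T, 0):
  V(4,0) = 0.000000; V(4,1) = 0.000000; V(4,2) = 0.000000; V(4,3) = 9.365992; V(4,4) = 15.608477
Backward induction: V(k, i) = exp(-r*dt) * [p * V(k+1, i) + (1-p) * V(k+1, i+1)]; then take max(V_cont, immediate exercise) for American.
  V(3,0) = exp(-r*dt) * [p*0.000000 + (1-p)*0.000000] = 0.000000; exercise = 0.000000; V(3,0) = max -> 0.000000
  V(3,1) = exp(-r*dt) * [p*0.000000 + (1-p)*0.000000] = 0.000000; exercise = 0.000000; V(3,1) = max -> 0.000000
  V(3,2) = exp(-r*dt) * [p*0.000000 + (1-p)*9.365992] = 5.076571; exercise = 4.795922; V(3,2) = max -> 5.076571
  V(3,3) = exp(-r*dt) * [p*9.365992 + (1-p)*15.608477] = 12.663898; exercise = 12.890430; V(3,3) = max -> 12.890430
  V(2,0) = exp(-r*dt) * [p*0.000000 + (1-p)*0.000000] = 0.000000; exercise = 0.000000; V(2,0) = max -> 0.000000
  V(2,1) = exp(-r*dt) * [p*0.000000 + (1-p)*5.076571] = 2.751611; exercise = 0.000000; V(2,1) = max -> 2.751611
  V(2,2) = exp(-r*dt) * [p*5.076571 + (1-p)*12.890430] = 9.265425; exercise = 9.365992; V(2,2) = max -> 9.365992
  V(1,0) = exp(-r*dt) * [p*0.000000 + (1-p)*2.751611] = 1.491433; exercise = 0.000000; V(1,0) = max -> 1.491433
  V(1,1) = exp(-r*dt) * [p*2.751611 + (1-p)*9.365992] = 6.311584; exercise = 4.795922; V(1,1) = max -> 6.311584
  V(0,0) = exp(-r*dt) * [p*1.491433 + (1-p)*6.311584] = 4.090420; exercise = 0.000000; V(0,0) = max -> 4.090420

Answer: Price = V(0,0) = 4.0904


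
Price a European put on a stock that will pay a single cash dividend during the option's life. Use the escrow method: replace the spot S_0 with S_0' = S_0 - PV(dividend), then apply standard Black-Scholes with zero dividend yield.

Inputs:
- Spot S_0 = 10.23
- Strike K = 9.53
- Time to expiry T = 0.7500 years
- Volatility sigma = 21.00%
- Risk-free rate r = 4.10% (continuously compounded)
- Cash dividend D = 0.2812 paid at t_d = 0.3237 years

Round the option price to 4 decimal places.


PV(D) = D * exp(-r * t_d) = 0.2812 * 0.98681598 = 0.27749265
S_0' = S_0 - PV(D) = 10.2300 - 0.27749265 = 9.95250735
d1 = (ln(S_0'/K) + (r + sigma^2/2)*T) / (sigma*sqrt(T)) = 0.49854084
d2 = d1 - sigma*sqrt(T) = 0.31667550
exp(-rT) = 0.96971797
N(-d1) = 0.30905145; N(-d2) = 0.37574492
P = K * exp(-rT) * N(-d2) - S_0' * N(-d1) = 9.5300 * 0.96971797 * 0.37574492 - 9.95250735 * 0.30905145 = 0.3966

Answer: Price = 0.3966


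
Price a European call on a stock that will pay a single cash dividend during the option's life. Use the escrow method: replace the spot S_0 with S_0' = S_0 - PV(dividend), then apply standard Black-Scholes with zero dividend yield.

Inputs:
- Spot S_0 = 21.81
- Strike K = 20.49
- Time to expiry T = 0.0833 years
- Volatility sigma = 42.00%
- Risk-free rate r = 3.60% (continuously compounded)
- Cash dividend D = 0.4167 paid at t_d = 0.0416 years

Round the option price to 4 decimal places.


PV(D) = D * exp(-r * t_d) = 0.4167 * 0.99850352 = 0.41607642
S_0' = S_0 - PV(D) = 21.8100 - 0.41607642 = 21.39392358
d1 = (ln(S_0'/K) + (r + sigma^2/2)*T) / (sigma*sqrt(T)) = 0.44147947
d2 = d1 - sigma*sqrt(T) = 0.32026016
exp(-rT) = 0.99700569
N(d1) = 0.67056704; N(d2) = 0.62561444
C = S_0' * N(d1) - K * exp(-rT) * N(d2) = 21.39392358 * 0.67056704 - 20.4900 * 0.99700569 * 0.62561444 = 1.5656

Answer: Price = 1.5656


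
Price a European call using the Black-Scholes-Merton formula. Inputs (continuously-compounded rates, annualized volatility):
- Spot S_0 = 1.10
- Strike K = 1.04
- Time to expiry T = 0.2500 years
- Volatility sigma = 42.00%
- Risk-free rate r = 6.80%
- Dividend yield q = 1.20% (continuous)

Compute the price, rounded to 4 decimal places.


d1 = (ln(S/K) + (r - q + 0.5*sigma^2) * T) / (sigma * sqrt(T)) = 0.43875937
d2 = d1 - sigma * sqrt(T) = 0.22875937
exp(-rT) = 0.98314368; exp(-qT) = 0.99700450
C = S_0 * exp(-qT) * N(d1) - K * exp(-rT) * N(d2)
N(d1) = 0.66958205; N(d2) = 0.59047202
C = 1.1000 * 0.99700450 * 0.66958205 - 1.0400 * 0.98314368 * 0.59047202 = 0.1306

Answer: Price = 0.1306


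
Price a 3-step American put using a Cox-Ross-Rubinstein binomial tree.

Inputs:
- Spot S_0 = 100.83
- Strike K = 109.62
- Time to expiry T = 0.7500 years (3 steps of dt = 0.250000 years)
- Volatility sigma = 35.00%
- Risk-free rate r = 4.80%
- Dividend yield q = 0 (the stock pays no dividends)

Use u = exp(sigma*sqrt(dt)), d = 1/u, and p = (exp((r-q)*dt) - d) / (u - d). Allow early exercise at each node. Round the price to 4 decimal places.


dt = T/N = 0.250000
u = exp(sigma*sqrt(dt)) = 1.191246; d = 1/u = 0.839457
p = (exp((r-q)*dt) - d) / (u - d) = 0.490678
Discount per step: exp(-r*dt) = 0.988072
Stock lattice S(k, i) with i counting down-moves:
  k=0: S(0,0) = 100.8300
  k=1: S(1,0) = 120.1134; S(1,1) = 84.6425
  k=2: S(2,0) = 143.0846; S(2,1) = 100.8300; S(2,2) = 71.0537
  k=3: S(3,0) = 170.4490; S(3,1) = 120.1134; S(3,2) = 84.6425; S(3,3) = 59.6465
Terminal payoffs V(N, i) = max(K - S_T, 0):
  V(3,0) = 0.000000; V(3,1) = 0.000000; V(3,2) = 24.977549; V(3,3) = 49.973473
Backward induction: V(k, i) = exp(-r*dt) * [p * V(k+1, i) + (1-p) * V(k+1, i+1)]; then take max(V_cont, immediate exercise) for American.
  V(2,0) = exp(-r*dt) * [p*0.000000 + (1-p)*0.000000] = 0.000000; exercise = 0.000000; V(2,0) = max -> 0.000000
  V(2,1) = exp(-r*dt) * [p*0.000000 + (1-p)*24.977549] = 12.569864; exercise = 8.790000; V(2,1) = max -> 12.569864
  V(2,2) = exp(-r*dt) * [p*24.977549 + (1-p)*49.973473] = 37.258721; exercise = 38.566300; V(2,2) = max -> 38.566300
  V(1,0) = exp(-r*dt) * [p*0.000000 + (1-p)*12.569864] = 6.325741; exercise = 0.000000; V(1,0) = max -> 6.325741
  V(1,1) = exp(-r*dt) * [p*12.569864 + (1-p)*38.566300] = 25.502543; exercise = 24.977549; V(1,1) = max -> 25.502543
  V(0,0) = exp(-r*dt) * [p*6.325741 + (1-p)*25.502543] = 15.900945; exercise = 8.790000; V(0,0) = max -> 15.900945

Answer: Price = V(0,0) = 15.9009


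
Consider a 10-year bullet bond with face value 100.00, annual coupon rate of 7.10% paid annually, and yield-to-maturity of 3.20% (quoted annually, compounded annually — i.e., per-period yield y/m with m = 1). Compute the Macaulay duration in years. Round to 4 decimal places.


Answer: Macaulay duration = 7.8535 years

Derivation:
Coupon per period c = face * coupon_rate / m = 7.100000
Periods per year m = 1; per-period yield y/m = 0.032000
Number of cashflows N = 10
Cashflows (t years, CF_t, discount factor 1/(1+y/m)^(m*t), PV):
  t = 1.0000: CF_t = 7.100000, DF = 0.968992, PV = 6.879845
  t = 2.0000: CF_t = 7.100000, DF = 0.938946, PV = 6.666516
  t = 3.0000: CF_t = 7.100000, DF = 0.909831, PV = 6.459803
  t = 4.0000: CF_t = 7.100000, DF = 0.881620, PV = 6.259499
  t = 5.0000: CF_t = 7.100000, DF = 0.854283, PV = 6.065406
  t = 6.0000: CF_t = 7.100000, DF = 0.827793, PV = 5.877331
  t = 7.0000: CF_t = 7.100000, DF = 0.802125, PV = 5.695088
  t = 8.0000: CF_t = 7.100000, DF = 0.777253, PV = 5.518496
  t = 9.0000: CF_t = 7.100000, DF = 0.753152, PV = 5.347380
  t = 10.0000: CF_t = 107.100000, DF = 0.729799, PV = 78.161430
Price P = sum_t PV_t = 132.930795
Macaulay numerator sum_t t * PV_t:
  t * PV_t at t = 1.0000: 6.879845
  t * PV_t at t = 2.0000: 13.333033
  t * PV_t at t = 3.0000: 19.379408
  t * PV_t at t = 4.0000: 25.037995
  t * PV_t at t = 5.0000: 30.327029
  t * PV_t at t = 6.0000: 35.263987
  t * PV_t at t = 7.0000: 39.865619
  t * PV_t at t = 8.0000: 44.147972
  t * PV_t at t = 9.0000: 48.126423
  t * PV_t at t = 10.0000: 781.614303
Macaulay duration D = (sum_t t * PV_t) / P = 1043.975614 / 132.930795 = 7.853527


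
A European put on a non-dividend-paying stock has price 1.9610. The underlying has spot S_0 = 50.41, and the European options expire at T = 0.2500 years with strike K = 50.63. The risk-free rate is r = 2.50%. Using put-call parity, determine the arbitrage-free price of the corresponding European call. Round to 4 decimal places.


Put-call parity: C - P = S_0 * exp(-qT) - K * exp(-rT).
S_0 * exp(-qT) = 50.4100 * 1.00000000 = 50.41000000
K * exp(-rT) = 50.6300 * 0.99376949 = 50.31454931
C = P + S*exp(-qT) - K*exp(-rT)
C = 1.9610 + 50.41000000 - 50.31454931 = 2.0565

Answer: Call price = 2.0565


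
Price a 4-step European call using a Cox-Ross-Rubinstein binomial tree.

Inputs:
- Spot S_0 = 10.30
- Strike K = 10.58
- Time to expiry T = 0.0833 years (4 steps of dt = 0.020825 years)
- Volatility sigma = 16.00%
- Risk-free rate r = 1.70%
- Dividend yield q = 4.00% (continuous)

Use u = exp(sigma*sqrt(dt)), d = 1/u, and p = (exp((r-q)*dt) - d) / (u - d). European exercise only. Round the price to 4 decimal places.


Answer: Price = V(0,0) = 0.0875

Derivation:
dt = T/N = 0.020825
u = exp(sigma*sqrt(dt)) = 1.023358; d = 1/u = 0.977175
p = (exp((r-q)*dt) - d) / (u - d) = 0.483859
Discount per step: exp(-r*dt) = 0.999646
Stock lattice S(k, i) with i counting down-moves:
  k=0: S(0,0) = 10.3000
  k=1: S(1,0) = 10.5406; S(1,1) = 10.0649
  k=2: S(2,0) = 10.7868; S(2,1) = 10.3000; S(2,2) = 9.8352
  k=3: S(3,0) = 11.0388; S(3,1) = 10.5406; S(3,2) = 10.0649; S(3,3) = 9.6107
  k=4: S(4,0) = 11.2966; S(4,1) = 10.7868; S(4,2) = 10.3000; S(4,3) = 9.8352; S(4,4) = 9.3913
Terminal payoffs V(N, i) = max(S_T - K, 0):
  V(4,0) = 0.716596; V(4,1) = 0.206795; V(4,2) = 0.000000; V(4,3) = 0.000000; V(4,4) = 0.000000
Backward induction: V(k, i) = exp(-r*dt) * [p * V(k+1, i) + (1-p) * V(k+1, i+1)].
  V(3,0) = exp(-r*dt) * [p*0.716596 + (1-p)*0.206795] = 0.453306
  V(3,1) = exp(-r*dt) * [p*0.206795 + (1-p)*0.000000] = 0.100024
  V(3,2) = exp(-r*dt) * [p*0.000000 + (1-p)*0.000000] = 0.000000
  V(3,3) = exp(-r*dt) * [p*0.000000 + (1-p)*0.000000] = 0.000000
  V(2,0) = exp(-r*dt) * [p*0.453306 + (1-p)*0.100024] = 0.270867
  V(2,1) = exp(-r*dt) * [p*0.100024 + (1-p)*0.000000] = 0.048380
  V(2,2) = exp(-r*dt) * [p*0.000000 + (1-p)*0.000000] = 0.000000
  V(1,0) = exp(-r*dt) * [p*0.270867 + (1-p)*0.048380] = 0.155977
  V(1,1) = exp(-r*dt) * [p*0.048380 + (1-p)*0.000000] = 0.023401
  V(0,0) = exp(-r*dt) * [p*0.155977 + (1-p)*0.023401] = 0.087518


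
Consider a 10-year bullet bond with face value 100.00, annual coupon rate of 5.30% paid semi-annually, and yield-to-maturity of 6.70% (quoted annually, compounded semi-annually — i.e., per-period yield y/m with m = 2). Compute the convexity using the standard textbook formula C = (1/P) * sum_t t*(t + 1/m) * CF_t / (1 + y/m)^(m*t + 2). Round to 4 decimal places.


Coupon per period c = face * coupon_rate / m = 2.650000
Periods per year m = 2; per-period yield y/m = 0.033500
Number of cashflows N = 20
Cashflows (t years, CF_t, discount factor 1/(1+y/m)^(m*t), PV):
  t = 0.5000: CF_t = 2.650000, DF = 0.967586, PV = 2.564103
  t = 1.0000: CF_t = 2.650000, DF = 0.936222, PV = 2.480989
  t = 1.5000: CF_t = 2.650000, DF = 0.905876, PV = 2.400570
  t = 2.0000: CF_t = 2.650000, DF = 0.876512, PV = 2.322758
  t = 2.5000: CF_t = 2.650000, DF = 0.848101, PV = 2.247468
  t = 3.0000: CF_t = 2.650000, DF = 0.820611, PV = 2.174618
  t = 3.5000: CF_t = 2.650000, DF = 0.794011, PV = 2.104130
  t = 4.0000: CF_t = 2.650000, DF = 0.768274, PV = 2.035926
  t = 4.5000: CF_t = 2.650000, DF = 0.743371, PV = 1.969933
  t = 5.0000: CF_t = 2.650000, DF = 0.719275, PV = 1.906080
  t = 5.5000: CF_t = 2.650000, DF = 0.695961, PV = 1.844296
  t = 6.0000: CF_t = 2.650000, DF = 0.673402, PV = 1.784515
  t = 6.5000: CF_t = 2.650000, DF = 0.651574, PV = 1.726671
  t = 7.0000: CF_t = 2.650000, DF = 0.630454, PV = 1.670703
  t = 7.5000: CF_t = 2.650000, DF = 0.610018, PV = 1.616548
  t = 8.0000: CF_t = 2.650000, DF = 0.590245, PV = 1.564149
  t = 8.5000: CF_t = 2.650000, DF = 0.571113, PV = 1.513449
  t = 9.0000: CF_t = 2.650000, DF = 0.552601, PV = 1.464392
  t = 9.5000: CF_t = 2.650000, DF = 0.534689, PV = 1.416925
  t = 10.0000: CF_t = 102.650000, DF = 0.517357, PV = 53.106702
Price P = sum_t PV_t = 89.914924
Convexity numerator sum_t t*(t + 1/m) * CF_t / (1+y/m)^(m*t + 2):
  t = 0.5000: term = 1.200285
  t = 1.0000: term = 3.484137
  t = 1.5000: term = 6.742403
  t = 2.0000: term = 10.873090
  t = 2.5000: term = 15.780973
  t = 3.0000: term = 21.377225
  t = 3.5000: term = 27.579068
  t = 4.0000: term = 34.309435
  t = 4.5000: term = 41.496656
  t = 5.0000: term = 49.074151
  t = 5.5000: term = 56.980146
  t = 6.0000: term = 65.157400
  t = 6.5000: term = 73.552943
  t = 7.0000: term = 82.117833
  t = 7.5000: term = 90.806921
  t = 8.0000: term = 99.578626
  t = 8.5000: term = 108.394731
  t = 9.0000: term = 117.220176
  t = 9.5000: term = 126.022874
  t = 10.0000: term = 5220.566973
Convexity = (1/P) * sum = 6252.316047 / 89.914924 = 69.535910

Answer: Convexity = 69.5359
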